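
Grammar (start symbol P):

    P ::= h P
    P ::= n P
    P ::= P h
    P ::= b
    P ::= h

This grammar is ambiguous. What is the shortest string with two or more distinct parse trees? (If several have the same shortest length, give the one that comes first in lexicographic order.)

h h

length 1: no string has ≥2 trees
length 2: h h has 2 parse trees

Two derivations of h h:
  P ⇒ h P ⇒ h h
  P ⇒ P h ⇒ h h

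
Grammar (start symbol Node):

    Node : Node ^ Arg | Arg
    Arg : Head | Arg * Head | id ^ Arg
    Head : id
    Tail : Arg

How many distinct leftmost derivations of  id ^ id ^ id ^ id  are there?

8

Parse trees for id ^ id ^ id ^ id:
  [Node [Node [Arg [Head id]]] ^ [Arg id ^ [Arg id ^ [Arg [Head id]]]]]
  [Node [Node [Node [Arg [Head id]]] ^ [Arg [Head id]]] ^ [Arg id ^ [Arg [Head id]]]]
  [Node [Node [Arg id ^ [Arg [Head id]]]] ^ [Arg id ^ [Arg [Head id]]]]
  [Node [Node [Node [Arg [Head id]]] ^ [Arg id ^ [Arg [Head id]]]] ^ [Arg [Head id]]]
  [Node [Node [Node [Node [Arg [Head id]]] ^ [Arg [Head id]]] ^ [Arg [Head id]]] ^ [Arg [Head id]]]
  [Node [Node [Node [Arg id ^ [Arg [Head id]]]] ^ [Arg [Head id]]] ^ [Arg [Head id]]]
  [Node [Node [Arg id ^ [Arg id ^ [Arg [Head id]]]]] ^ [Arg [Head id]]]
  [Node [Arg id ^ [Arg id ^ [Arg id ^ [Arg [Head id]]]]]]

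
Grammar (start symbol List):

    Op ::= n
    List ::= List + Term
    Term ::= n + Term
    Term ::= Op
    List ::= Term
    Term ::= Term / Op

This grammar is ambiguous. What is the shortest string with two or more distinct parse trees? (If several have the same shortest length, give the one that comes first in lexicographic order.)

length 1: no string has ≥2 trees
length 3: n + n has 2 parse trees

Two derivations of n + n:
  List ⇒ List + Term ⇒ Term + Term ⇒ Op + Term ⇒ n + Term ⇒ n + Op ⇒ n + n
  List ⇒ Term ⇒ n + Term ⇒ n + Op ⇒ n + n

n + n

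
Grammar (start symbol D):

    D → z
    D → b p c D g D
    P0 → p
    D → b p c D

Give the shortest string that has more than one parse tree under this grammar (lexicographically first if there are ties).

b p c b p c z g z

length 1: no string has ≥2 trees
length 4: no string has ≥2 trees
length 6: no string has ≥2 trees
length 7: no string has ≥2 trees
length 9: b p c b p c z g z has 2 parse trees

Two derivations of b p c b p c z g z:
  D ⇒ b p c D g D ⇒ b p c b p c D g D ⇒ b p c b p c z g D ⇒ b p c b p c z g z
  D ⇒ b p c D ⇒ b p c b p c D g D ⇒ b p c b p c z g D ⇒ b p c b p c z g z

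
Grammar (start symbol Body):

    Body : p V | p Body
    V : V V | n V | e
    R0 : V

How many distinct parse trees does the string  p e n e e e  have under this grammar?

9

Parse trees for p e n e e e (showing first 6 of 9):
  [Body p [V [V e] [V [V n [V e]] [V [V e] [V e]]]]]
  [Body p [V [V e] [V [V [V n [V e]] [V e]] [V e]]]]
  [Body p [V [V e] [V [V n [V [V e] [V e]]] [V e]]]]
  [Body p [V [V e] [V n [V [V e] [V [V e] [V e]]]]]]
  [Body p [V [V e] [V n [V [V [V e] [V e]] [V e]]]]]
  [Body p [V [V [V e] [V n [V e]]] [V [V e] [V e]]]]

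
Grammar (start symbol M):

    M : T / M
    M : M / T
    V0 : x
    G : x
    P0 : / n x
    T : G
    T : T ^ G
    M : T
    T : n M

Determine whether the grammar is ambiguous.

Ambiguous

Witness: x / x

Derivation 1: M ⇒ T / M ⇒ G / M ⇒ x / M ⇒ x / T ⇒ x / G ⇒ x / x
Derivation 2: M ⇒ M / T ⇒ T / T ⇒ G / T ⇒ x / T ⇒ x / G ⇒ x / x

Two distinct leftmost derivations for the same string.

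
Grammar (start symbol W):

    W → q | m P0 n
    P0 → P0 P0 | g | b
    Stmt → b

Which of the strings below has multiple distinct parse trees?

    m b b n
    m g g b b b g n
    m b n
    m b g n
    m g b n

m g g b b b g n

m b b n: 1 tree
m g g b b b g n: 42 trees
m b n: 1 tree
m b g n: 1 tree
m g b n: 1 tree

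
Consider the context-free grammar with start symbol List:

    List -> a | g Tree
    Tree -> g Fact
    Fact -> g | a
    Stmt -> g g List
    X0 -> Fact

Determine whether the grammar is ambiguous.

Unambiguous

(Stmt, X0 are unreachable from List, so their rules don't affect L(List).) Restricted to the reachable nonterminals, every rule has the form A → t or A → t B, and no two rules for the same A share a first terminal. The grammar encodes a DFA — one run per string.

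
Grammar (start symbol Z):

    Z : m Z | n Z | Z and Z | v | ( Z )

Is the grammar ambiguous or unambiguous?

Witness: m v and v

Derivation 1: Z ⇒ m Z ⇒ m Z and Z ⇒ m v and Z ⇒ m v and v
Derivation 2: Z ⇒ Z and Z ⇒ m Z and Z ⇒ m v and Z ⇒ m v and v

Two distinct leftmost derivations for the same string.

Ambiguous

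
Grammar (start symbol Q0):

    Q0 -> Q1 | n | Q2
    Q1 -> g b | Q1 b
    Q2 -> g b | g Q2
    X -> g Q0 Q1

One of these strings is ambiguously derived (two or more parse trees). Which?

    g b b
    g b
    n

g b b: 1 tree
g b: 2 trees
n: 1 tree

g b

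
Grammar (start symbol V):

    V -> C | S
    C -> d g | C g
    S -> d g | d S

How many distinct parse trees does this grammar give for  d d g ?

1

Parse trees for d d g:
  [V [S d [S d g]]]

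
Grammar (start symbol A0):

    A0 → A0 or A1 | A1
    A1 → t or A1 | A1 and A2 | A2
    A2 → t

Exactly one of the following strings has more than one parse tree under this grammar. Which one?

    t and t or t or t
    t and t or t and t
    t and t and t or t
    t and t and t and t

t and t or t or t

t and t or t or t: 2 trees
t and t or t and t: 1 tree
t and t and t or t: 1 tree
t and t and t and t: 1 tree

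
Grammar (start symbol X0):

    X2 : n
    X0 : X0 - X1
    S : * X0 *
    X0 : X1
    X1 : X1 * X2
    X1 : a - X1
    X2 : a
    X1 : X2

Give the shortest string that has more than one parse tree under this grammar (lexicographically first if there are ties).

a - a

length 1: no string has ≥2 trees
length 3: a - a has 2 parse trees

Two derivations of a - a:
  X0 ⇒ X0 - X1 ⇒ X1 - X1 ⇒ X2 - X1 ⇒ a - X1 ⇒ a - X2 ⇒ a - a
  X0 ⇒ X1 ⇒ a - X1 ⇒ a - X2 ⇒ a - a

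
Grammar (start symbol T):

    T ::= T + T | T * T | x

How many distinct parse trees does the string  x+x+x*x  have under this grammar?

Parse trees for x+x+x*x:
  [T [T x] + [T [T x] + [T [T x] * [T x]]]]
  [T [T x] + [T [T [T x] + [T x]] * [T x]]]
  [T [T [T x] + [T x]] + [T [T x] * [T x]]]
  [T [T [T x] + [T [T x] + [T x]]] * [T x]]
  [T [T [T [T x] + [T x]] + [T x]] * [T x]]

5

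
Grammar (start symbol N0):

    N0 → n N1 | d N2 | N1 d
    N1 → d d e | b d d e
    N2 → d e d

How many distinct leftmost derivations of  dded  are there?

2

Parse trees for dded:
  [N0 d [N2 d e d]]
  [N0 [N1 d d e] d]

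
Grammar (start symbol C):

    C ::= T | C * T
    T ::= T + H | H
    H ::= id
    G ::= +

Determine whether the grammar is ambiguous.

(G is unreachable from C, so its rules don't affect L(C).) The grammar is stratified — C handles '*' (left-recursive), T handles '+', H atoms. Each operator has a fixed associativity and precedence level, so every string has one parse.

Unambiguous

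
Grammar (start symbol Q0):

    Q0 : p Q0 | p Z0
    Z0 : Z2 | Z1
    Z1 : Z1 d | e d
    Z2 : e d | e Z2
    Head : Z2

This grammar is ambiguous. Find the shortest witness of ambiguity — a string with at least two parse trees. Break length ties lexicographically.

p e d

length 3: p e d has 2 parse trees

Two derivations of p e d:
  Q0 ⇒ p Z0 ⇒ p Z2 ⇒ p e d
  Q0 ⇒ p Z0 ⇒ p Z1 ⇒ p e d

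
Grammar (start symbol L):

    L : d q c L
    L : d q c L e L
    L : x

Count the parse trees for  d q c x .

1

Parse trees for d q c x:
  [L d q c [L x]]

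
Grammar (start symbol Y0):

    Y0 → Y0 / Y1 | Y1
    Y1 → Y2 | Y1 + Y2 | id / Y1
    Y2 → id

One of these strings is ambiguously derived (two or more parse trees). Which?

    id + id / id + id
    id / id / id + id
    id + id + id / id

id / id / id + id

id + id / id + id: 1 tree
id / id / id + id: 7 trees
id + id + id / id: 1 tree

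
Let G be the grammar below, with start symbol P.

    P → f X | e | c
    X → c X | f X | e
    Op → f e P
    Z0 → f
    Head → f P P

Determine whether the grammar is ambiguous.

Unambiguous

Only P, X are reachable from P; ignoring the rest: The reachable rules are right-linear with at most one rule per (nonterminal, next-terminal) pair. Each input token forces the next rule, so parsing is deterministic.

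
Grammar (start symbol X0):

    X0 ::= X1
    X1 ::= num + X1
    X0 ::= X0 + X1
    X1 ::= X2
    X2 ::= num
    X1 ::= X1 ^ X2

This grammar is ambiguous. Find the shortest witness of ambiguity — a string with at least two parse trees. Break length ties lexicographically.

num + num

length 1: no string has ≥2 trees
length 3: num + num has 2 parse trees

Two derivations of num + num:
  X0 ⇒ X1 ⇒ num + X1 ⇒ num + X2 ⇒ num + num
  X0 ⇒ X0 + X1 ⇒ X1 + X1 ⇒ X2 + X1 ⇒ num + X1 ⇒ num + X2 ⇒ num + num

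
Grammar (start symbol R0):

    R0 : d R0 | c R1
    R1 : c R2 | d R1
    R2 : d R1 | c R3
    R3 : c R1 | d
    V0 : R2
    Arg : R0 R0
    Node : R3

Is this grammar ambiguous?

Unambiguous

(V0, Arg, Node are unreachable from R0, so their rules don't affect L(R0).) Restricted to the reachable nonterminals, every rule has the form A → t or A → t B, and no two rules for the same A share a first terminal. The grammar encodes a DFA — one run per string.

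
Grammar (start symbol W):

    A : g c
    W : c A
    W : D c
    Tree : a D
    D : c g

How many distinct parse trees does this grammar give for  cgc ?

Parse trees for cgc:
  [W c [A g c]]
  [W [D c g] c]

2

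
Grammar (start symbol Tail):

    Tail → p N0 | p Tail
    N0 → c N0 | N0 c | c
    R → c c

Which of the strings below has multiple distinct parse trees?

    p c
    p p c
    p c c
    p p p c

p c: 1 tree
p p c: 1 tree
p c c: 2 trees
p p p c: 1 tree

p c c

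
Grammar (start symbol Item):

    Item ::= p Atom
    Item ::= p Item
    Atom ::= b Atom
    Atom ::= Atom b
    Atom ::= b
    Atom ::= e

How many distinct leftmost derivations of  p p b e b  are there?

Parse trees for p p b e b:
  [Item p [Item p [Atom b [Atom [Atom e] b]]]]
  [Item p [Item p [Atom [Atom b [Atom e]] b]]]

2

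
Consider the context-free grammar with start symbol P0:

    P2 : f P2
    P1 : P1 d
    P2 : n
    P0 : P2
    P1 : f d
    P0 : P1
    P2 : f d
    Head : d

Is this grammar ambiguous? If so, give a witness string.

Witness: f d

Derivation 1: P0 ⇒ P2 ⇒ f d
Derivation 2: P0 ⇒ P1 ⇒ f d

Two distinct leftmost derivations for the same string.

Ambiguous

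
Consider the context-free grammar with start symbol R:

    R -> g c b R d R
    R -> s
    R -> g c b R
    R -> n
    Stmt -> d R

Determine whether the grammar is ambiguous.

Ambiguous

Witness: g c b g c b n d n

Derivation 1: R ⇒ g c b R d R ⇒ g c b g c b R d R ⇒ g c b g c b n d R ⇒ g c b g c b n d n
Derivation 2: R ⇒ g c b R ⇒ g c b g c b R d R ⇒ g c b g c b n d R ⇒ g c b g c b n d n

Two distinct leftmost derivations for the same string.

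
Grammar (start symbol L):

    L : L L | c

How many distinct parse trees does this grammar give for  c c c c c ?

14

Parse trees for c c c c c (showing first 6 of 14):
  [L [L c] [L [L c] [L [L c] [L [L c] [L c]]]]]
  [L [L c] [L [L c] [L [L [L c] [L c]] [L c]]]]
  [L [L c] [L [L [L c] [L c]] [L [L c] [L c]]]]
  [L [L c] [L [L [L c] [L [L c] [L c]]] [L c]]]
  [L [L c] [L [L [L [L c] [L c]] [L c]] [L c]]]
  [L [L [L c] [L c]] [L [L c] [L [L c] [L c]]]]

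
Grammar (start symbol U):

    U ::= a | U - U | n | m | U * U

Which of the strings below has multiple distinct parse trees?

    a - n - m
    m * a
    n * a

a - n - m

a - n - m: 2 trees
m * a: 1 tree
n * a: 1 tree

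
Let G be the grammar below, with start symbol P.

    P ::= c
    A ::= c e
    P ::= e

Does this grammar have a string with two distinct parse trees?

Only P is reachable from P; ignoring the rest: Each reachable nonterminal has at most one production per leading terminal, and all productions are right-linear; the derivation is determined token-by-token.

Unambiguous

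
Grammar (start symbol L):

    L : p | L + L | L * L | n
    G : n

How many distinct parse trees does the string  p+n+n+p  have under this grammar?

5

Parse trees for p+n+n+p:
  [L [L p] + [L [L n] + [L [L n] + [L p]]]]
  [L [L p] + [L [L [L n] + [L n]] + [L p]]]
  [L [L [L p] + [L n]] + [L [L n] + [L p]]]
  [L [L [L p] + [L [L n] + [L n]]] + [L p]]
  [L [L [L [L p] + [L n]] + [L n]] + [L p]]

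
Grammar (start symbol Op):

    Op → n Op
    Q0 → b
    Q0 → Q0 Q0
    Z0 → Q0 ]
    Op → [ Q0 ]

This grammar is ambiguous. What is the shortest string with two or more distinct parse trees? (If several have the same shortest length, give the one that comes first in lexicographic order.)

[ b b b ]

length 3: no string has ≥2 trees
length 4: no string has ≥2 trees
length 5: [ b b b ] has 2 parse trees

Two derivations of [ b b b ]:
  Op ⇒ [ Q0 ] ⇒ [ Q0 Q0 ] ⇒ [ b Q0 ] ⇒ [ b Q0 Q0 ] ⇒ [ b b Q0 ] ⇒ [ b b b ]
  Op ⇒ [ Q0 ] ⇒ [ Q0 Q0 ] ⇒ [ Q0 Q0 Q0 ] ⇒ [ b Q0 Q0 ] ⇒ [ b b Q0 ] ⇒ [ b b b ]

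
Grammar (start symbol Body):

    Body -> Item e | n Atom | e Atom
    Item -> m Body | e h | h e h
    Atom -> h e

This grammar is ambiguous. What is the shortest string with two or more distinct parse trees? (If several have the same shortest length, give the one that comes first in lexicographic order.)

e h e

length 3: e h e has 2 parse trees

Two derivations of e h e:
  Body ⇒ Item e ⇒ e h e
  Body ⇒ e Atom ⇒ e h e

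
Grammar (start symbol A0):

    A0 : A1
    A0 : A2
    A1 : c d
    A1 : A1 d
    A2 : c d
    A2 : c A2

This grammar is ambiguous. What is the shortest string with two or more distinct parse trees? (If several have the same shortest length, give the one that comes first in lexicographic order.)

length 2: c d has 2 parse trees

Two derivations of c d:
  A0 ⇒ A1 ⇒ c d
  A0 ⇒ A2 ⇒ c d

c d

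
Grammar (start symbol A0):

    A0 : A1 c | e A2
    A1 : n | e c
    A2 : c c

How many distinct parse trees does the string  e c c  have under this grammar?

Parse trees for e c c:
  [A0 [A1 e c] c]
  [A0 e [A2 c c]]

2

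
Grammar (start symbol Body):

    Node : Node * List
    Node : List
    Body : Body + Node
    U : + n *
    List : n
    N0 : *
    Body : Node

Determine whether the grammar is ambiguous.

Unambiguous

(U, N0 are unreachable from Body, so their rules don't affect L(Body).) The grammar is stratified — Body handles '+' (left-recursive), Node handles '*', List atoms. Each operator has a fixed associativity and precedence level, so every string has one parse.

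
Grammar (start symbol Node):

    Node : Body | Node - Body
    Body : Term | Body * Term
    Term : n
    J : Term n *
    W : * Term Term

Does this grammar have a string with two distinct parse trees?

Only Node, Body, Term are reachable from Node; ignoring the rest: This is a standard precedence ladder (Node over Body over Term), with each level left-recursive on its own operator ('-' at Node, '*' at Body). That structure is LR(1), hence unambiguous.

Unambiguous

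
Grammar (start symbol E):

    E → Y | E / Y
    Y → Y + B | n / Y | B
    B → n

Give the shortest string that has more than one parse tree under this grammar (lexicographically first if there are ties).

length 1: no string has ≥2 trees
length 3: n / n has 2 parse trees

Two derivations of n / n:
  E ⇒ Y ⇒ n / Y ⇒ n / B ⇒ n / n
  E ⇒ E / Y ⇒ Y / Y ⇒ B / Y ⇒ n / Y ⇒ n / B ⇒ n / n

n / n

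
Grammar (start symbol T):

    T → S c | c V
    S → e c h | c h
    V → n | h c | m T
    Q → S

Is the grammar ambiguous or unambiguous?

Ambiguous

Witness: c h c

Derivation 1: T ⇒ S c ⇒ c h c
Derivation 2: T ⇒ c V ⇒ c h c

Two distinct leftmost derivations for the same string.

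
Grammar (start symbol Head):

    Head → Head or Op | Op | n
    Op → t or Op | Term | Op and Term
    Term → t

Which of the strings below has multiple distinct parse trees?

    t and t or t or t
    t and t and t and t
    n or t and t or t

t and t or t or t: 2 trees
t and t and t and t: 1 tree
n or t and t or t: 1 tree

t and t or t or t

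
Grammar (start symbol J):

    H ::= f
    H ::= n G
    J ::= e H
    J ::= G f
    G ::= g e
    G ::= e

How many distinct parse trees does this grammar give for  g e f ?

Parse trees for g e f:
  [J [G g e] f]

1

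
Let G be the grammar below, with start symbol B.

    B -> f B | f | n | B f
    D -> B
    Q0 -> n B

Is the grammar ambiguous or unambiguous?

Witness: f f

Derivation 1: B ⇒ f B ⇒ f f
Derivation 2: B ⇒ B f ⇒ f f

Two distinct leftmost derivations for the same string.

Ambiguous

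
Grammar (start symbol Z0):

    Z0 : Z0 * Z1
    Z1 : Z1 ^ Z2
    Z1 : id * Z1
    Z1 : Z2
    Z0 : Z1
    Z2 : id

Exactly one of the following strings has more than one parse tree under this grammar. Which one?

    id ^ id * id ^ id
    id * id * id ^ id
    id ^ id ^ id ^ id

id * id * id ^ id

id ^ id * id ^ id: 1 tree
id * id * id ^ id: 7 trees
id ^ id ^ id ^ id: 1 tree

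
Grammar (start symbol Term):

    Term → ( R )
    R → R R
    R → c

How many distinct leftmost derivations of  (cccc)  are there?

Parse trees for (cccc):
  [Term ( [R [R c] [R [R c] [R [R c] [R c]]]] )]
  [Term ( [R [R c] [R [R [R c] [R c]] [R c]]] )]
  [Term ( [R [R [R c] [R c]] [R [R c] [R c]]] )]
  [Term ( [R [R [R c] [R [R c] [R c]]] [R c]] )]
  [Term ( [R [R [R [R c] [R c]] [R c]] [R c]] )]

5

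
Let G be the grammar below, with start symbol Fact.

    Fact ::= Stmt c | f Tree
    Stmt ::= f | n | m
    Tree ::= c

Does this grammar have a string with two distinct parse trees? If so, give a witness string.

Witness: f c

Derivation 1: Fact ⇒ Stmt c ⇒ f c
Derivation 2: Fact ⇒ f Tree ⇒ f c

Two distinct leftmost derivations for the same string.

Ambiguous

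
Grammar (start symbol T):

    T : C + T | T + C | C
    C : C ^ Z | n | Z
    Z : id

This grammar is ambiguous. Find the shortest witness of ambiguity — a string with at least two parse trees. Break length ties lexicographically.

length 1: no string has ≥2 trees
length 3: id + id has 2 parse trees

Two derivations of id + id:
  T ⇒ C + T ⇒ Z + T ⇒ id + T ⇒ id + C ⇒ id + Z ⇒ id + id
  T ⇒ T + C ⇒ C + C ⇒ Z + C ⇒ id + C ⇒ id + Z ⇒ id + id

id + id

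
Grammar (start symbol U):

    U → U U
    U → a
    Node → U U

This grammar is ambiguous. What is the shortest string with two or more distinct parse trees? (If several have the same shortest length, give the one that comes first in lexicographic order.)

length 1: no string has ≥2 trees
length 2: no string has ≥2 trees
length 3: a a a has 2 parse trees

Two derivations of a a a:
  U ⇒ U U ⇒ U U U ⇒ a U U ⇒ a a U ⇒ a a a
  U ⇒ U U ⇒ a U ⇒ a U U ⇒ a a U ⇒ a a a

a a a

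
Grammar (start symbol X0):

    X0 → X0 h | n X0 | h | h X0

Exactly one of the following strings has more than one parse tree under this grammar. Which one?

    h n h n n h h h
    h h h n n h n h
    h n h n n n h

h n h n n h h h: 29 trees
h h h n n h n h: 1 tree
h n h n n n h: 1 tree

h n h n n h h h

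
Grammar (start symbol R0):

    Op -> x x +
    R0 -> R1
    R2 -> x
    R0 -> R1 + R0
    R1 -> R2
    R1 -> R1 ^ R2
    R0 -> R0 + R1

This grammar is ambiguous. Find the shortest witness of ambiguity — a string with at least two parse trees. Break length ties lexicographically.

length 1: no string has ≥2 trees
length 3: x + x has 2 parse trees

Two derivations of x + x:
  R0 ⇒ R1 + R0 ⇒ R2 + R0 ⇒ x + R0 ⇒ x + R1 ⇒ x + R2 ⇒ x + x
  R0 ⇒ R0 + R1 ⇒ R1 + R1 ⇒ R2 + R1 ⇒ x + R1 ⇒ x + R2 ⇒ x + x

x + x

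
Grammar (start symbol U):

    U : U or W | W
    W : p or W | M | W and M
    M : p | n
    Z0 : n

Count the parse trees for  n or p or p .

2

Parse trees for n or p or p:
  [U [U [W [M n]]] or [W p or [W [M p]]]]
  [U [U [U [W [M n]]] or [W [M p]]] or [W [M p]]]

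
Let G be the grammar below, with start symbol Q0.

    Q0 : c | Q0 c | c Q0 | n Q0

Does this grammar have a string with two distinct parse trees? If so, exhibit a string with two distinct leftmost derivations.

Ambiguous

Witness: c c

Derivation 1: Q0 ⇒ Q0 c ⇒ c c
Derivation 2: Q0 ⇒ c Q0 ⇒ c c

Two distinct leftmost derivations for the same string.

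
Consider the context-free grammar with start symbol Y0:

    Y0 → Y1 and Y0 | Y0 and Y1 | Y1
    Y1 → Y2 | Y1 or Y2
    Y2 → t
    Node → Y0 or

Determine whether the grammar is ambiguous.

Witness: t and t

Derivation 1: Y0 ⇒ Y1 and Y0 ⇒ Y2 and Y0 ⇒ t and Y0 ⇒ t and Y1 ⇒ t and Y2 ⇒ t and t
Derivation 2: Y0 ⇒ Y0 and Y1 ⇒ Y1 and Y1 ⇒ Y2 and Y1 ⇒ t and Y1 ⇒ t and Y2 ⇒ t and t

Two distinct leftmost derivations for the same string.

Ambiguous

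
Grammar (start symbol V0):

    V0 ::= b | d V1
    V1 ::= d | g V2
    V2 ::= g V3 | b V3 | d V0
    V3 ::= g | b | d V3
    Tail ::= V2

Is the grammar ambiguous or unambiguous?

Only V0, V1, V2, V3 are reachable from V0; ignoring the rest: Each reachable nonterminal has at most one production per leading terminal, and all productions are right-linear; the derivation is determined token-by-token.

Unambiguous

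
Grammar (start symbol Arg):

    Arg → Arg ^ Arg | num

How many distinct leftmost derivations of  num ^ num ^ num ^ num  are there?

5

Parse trees for num ^ num ^ num ^ num:
  [Arg [Arg num] ^ [Arg [Arg num] ^ [Arg [Arg num] ^ [Arg num]]]]
  [Arg [Arg num] ^ [Arg [Arg [Arg num] ^ [Arg num]] ^ [Arg num]]]
  [Arg [Arg [Arg num] ^ [Arg num]] ^ [Arg [Arg num] ^ [Arg num]]]
  [Arg [Arg [Arg num] ^ [Arg [Arg num] ^ [Arg num]]] ^ [Arg num]]
  [Arg [Arg [Arg [Arg num] ^ [Arg num]] ^ [Arg num]] ^ [Arg num]]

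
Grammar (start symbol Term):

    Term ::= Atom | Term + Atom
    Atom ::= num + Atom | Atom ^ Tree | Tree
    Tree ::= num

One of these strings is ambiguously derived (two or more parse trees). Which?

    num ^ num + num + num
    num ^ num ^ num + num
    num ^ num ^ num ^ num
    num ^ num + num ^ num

num ^ num + num + num

num ^ num + num + num: 2 trees
num ^ num ^ num + num: 1 tree
num ^ num ^ num ^ num: 1 tree
num ^ num + num ^ num: 1 tree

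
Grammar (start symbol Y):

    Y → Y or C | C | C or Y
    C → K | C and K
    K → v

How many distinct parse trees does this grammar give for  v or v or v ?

Parse trees for v or v or v:
  [Y [Y [Y [C [K v]]] or [C [K v]]] or [C [K v]]]
  [Y [Y [C [K v]] or [Y [C [K v]]]] or [C [K v]]]
  [Y [C [K v]] or [Y [Y [C [K v]]] or [C [K v]]]]
  [Y [C [K v]] or [Y [C [K v]] or [Y [C [K v]]]]]

4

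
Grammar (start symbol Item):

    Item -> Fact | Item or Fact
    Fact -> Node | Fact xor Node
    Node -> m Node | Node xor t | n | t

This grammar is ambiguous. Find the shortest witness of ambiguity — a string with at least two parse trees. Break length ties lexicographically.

n xor t

length 1: no string has ≥2 trees
length 2: no string has ≥2 trees
length 3: n xor t has 2 parse trees

Two derivations of n xor t:
  Item ⇒ Fact ⇒ Node ⇒ Node xor t ⇒ n xor t
  Item ⇒ Fact ⇒ Fact xor Node ⇒ Node xor Node ⇒ n xor Node ⇒ n xor t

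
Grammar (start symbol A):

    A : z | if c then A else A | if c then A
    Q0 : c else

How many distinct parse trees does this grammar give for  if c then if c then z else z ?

2

Parse trees for if c then if c then z else z:
  [A if c then [A if c then [A z]] else [A z]]
  [A if c then [A if c then [A z] else [A z]]]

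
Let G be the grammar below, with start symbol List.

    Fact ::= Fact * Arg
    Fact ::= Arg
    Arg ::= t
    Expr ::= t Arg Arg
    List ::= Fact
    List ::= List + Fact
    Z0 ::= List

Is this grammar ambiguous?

(Z0, Expr are unreachable from List, so their rules don't affect L(List).) The grammar is stratified — List handles '+' (left-recursive), Fact handles '*', Arg atoms. Each operator has a fixed associativity and precedence level, so every string has one parse.

Unambiguous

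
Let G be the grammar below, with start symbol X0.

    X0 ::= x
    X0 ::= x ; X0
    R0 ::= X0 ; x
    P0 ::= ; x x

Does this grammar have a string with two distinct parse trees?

(P0, R0 are unreachable from X0, so their rules don't affect L(X0).) The reachable grammar is A → atom sep A | atom. Each atom is followed by either the separator (recurse) or end-of-string (stop) — no choice point.

Unambiguous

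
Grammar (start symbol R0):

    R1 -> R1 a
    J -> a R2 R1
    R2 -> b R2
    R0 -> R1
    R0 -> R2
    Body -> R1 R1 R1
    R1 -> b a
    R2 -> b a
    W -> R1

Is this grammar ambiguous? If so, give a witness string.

Ambiguous

Witness: b a

Derivation 1: R0 ⇒ R1 ⇒ b a
Derivation 2: R0 ⇒ R2 ⇒ b a

Two distinct leftmost derivations for the same string.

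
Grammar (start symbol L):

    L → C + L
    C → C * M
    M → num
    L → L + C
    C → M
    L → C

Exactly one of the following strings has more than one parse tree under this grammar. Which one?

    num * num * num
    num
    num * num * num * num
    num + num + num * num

num + num + num * num

num * num * num: 1 tree
num: 1 tree
num * num * num * num: 1 tree
num + num + num * num: 4 trees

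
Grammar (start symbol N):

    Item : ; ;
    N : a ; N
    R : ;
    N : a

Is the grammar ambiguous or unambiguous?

(R, Item are unreachable from N, so their rules don't affect L(N).) Right-recursive list with a separator: after each atom, whether the separator follows determines the rule. One parse per string.

Unambiguous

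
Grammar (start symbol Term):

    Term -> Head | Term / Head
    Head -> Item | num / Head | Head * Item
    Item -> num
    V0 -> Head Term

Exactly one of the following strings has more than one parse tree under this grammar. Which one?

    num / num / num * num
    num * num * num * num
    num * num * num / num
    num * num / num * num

num / num / num * num

num / num / num * num: 7 trees
num * num * num * num: 1 tree
num * num * num / num: 1 tree
num * num / num * num: 1 tree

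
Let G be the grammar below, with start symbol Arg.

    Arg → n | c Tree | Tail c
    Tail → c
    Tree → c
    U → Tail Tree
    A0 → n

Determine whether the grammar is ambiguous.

Ambiguous

Witness: c c

Derivation 1: Arg ⇒ c Tree ⇒ c c
Derivation 2: Arg ⇒ Tail c ⇒ c c

Two distinct leftmost derivations for the same string.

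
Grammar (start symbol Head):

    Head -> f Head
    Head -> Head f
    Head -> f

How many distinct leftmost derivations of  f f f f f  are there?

Parse trees for f f f f f (showing first 6 of 16):
  [Head f [Head f [Head f [Head f [Head f]]]]]
  [Head f [Head f [Head f [Head [Head f] f]]]]
  [Head f [Head f [Head [Head f [Head f]] f]]]
  [Head f [Head f [Head [Head [Head f] f] f]]]
  [Head f [Head [Head f [Head f [Head f]]] f]]
  [Head f [Head [Head f [Head [Head f] f]] f]]

16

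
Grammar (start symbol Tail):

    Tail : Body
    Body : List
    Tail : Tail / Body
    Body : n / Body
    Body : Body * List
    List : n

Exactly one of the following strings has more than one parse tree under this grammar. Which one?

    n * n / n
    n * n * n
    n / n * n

n * n / n: 1 tree
n * n * n: 1 tree
n / n * n: 3 trees

n / n * n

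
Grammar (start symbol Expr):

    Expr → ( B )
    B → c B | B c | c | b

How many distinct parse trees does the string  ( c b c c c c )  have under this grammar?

Parse trees for ( c b c c c c ):
  [Expr ( [B c [B [B [B [B [B b] c] c] c] c]] )]
  [Expr ( [B [B c [B [B [B [B b] c] c] c]] c] )]
  [Expr ( [B [B [B c [B [B [B b] c] c]] c] c] )]
  [Expr ( [B [B [B [B c [B [B b] c]] c] c] c] )]
  [Expr ( [B [B [B [B [B c [B b]] c] c] c] c] )]

5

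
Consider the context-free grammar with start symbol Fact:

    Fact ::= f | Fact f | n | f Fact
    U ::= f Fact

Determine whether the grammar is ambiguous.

Witness: f f

Derivation 1: Fact ⇒ Fact f ⇒ f f
Derivation 2: Fact ⇒ f Fact ⇒ f f

Two distinct leftmost derivations for the same string.

Ambiguous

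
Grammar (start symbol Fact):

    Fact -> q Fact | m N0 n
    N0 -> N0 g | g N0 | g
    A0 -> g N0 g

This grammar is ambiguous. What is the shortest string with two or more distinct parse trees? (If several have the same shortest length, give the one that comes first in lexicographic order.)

m g g n

length 3: no string has ≥2 trees
length 4: m g g n has 2 parse trees

Two derivations of m g g n:
  Fact ⇒ m N0 n ⇒ m N0 g n ⇒ m g g n
  Fact ⇒ m N0 n ⇒ m g N0 n ⇒ m g g n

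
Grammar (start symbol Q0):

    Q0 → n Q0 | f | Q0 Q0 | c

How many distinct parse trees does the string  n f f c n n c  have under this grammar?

14

Parse trees for n f f c n n c (showing first 6 of 14):
  [Q0 n [Q0 [Q0 f] [Q0 [Q0 f] [Q0 [Q0 c] [Q0 n [Q0 n [Q0 c]]]]]]]
  [Q0 n [Q0 [Q0 f] [Q0 [Q0 [Q0 f] [Q0 c]] [Q0 n [Q0 n [Q0 c]]]]]]
  [Q0 n [Q0 [Q0 [Q0 f] [Q0 f]] [Q0 [Q0 c] [Q0 n [Q0 n [Q0 c]]]]]]
  [Q0 n [Q0 [Q0 [Q0 f] [Q0 [Q0 f] [Q0 c]]] [Q0 n [Q0 n [Q0 c]]]]]
  [Q0 n [Q0 [Q0 [Q0 [Q0 f] [Q0 f]] [Q0 c]] [Q0 n [Q0 n [Q0 c]]]]]
  [Q0 [Q0 n [Q0 f]] [Q0 [Q0 f] [Q0 [Q0 c] [Q0 n [Q0 n [Q0 c]]]]]]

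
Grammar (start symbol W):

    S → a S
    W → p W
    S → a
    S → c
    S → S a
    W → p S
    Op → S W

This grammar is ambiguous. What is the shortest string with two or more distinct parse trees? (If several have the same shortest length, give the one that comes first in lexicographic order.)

p a a

length 2: no string has ≥2 trees
length 3: p a a has 2 parse trees

Two derivations of p a a:
  W ⇒ p S ⇒ p a S ⇒ p a a
  W ⇒ p S ⇒ p S a ⇒ p a a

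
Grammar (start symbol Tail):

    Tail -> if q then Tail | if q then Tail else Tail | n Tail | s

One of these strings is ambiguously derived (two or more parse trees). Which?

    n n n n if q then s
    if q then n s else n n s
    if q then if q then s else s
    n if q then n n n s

n n n n if q then s: 1 tree
if q then n s else n n s: 1 tree
if q then if q then s else s: 2 trees
n if q then n n n s: 1 tree

if q then if q then s else s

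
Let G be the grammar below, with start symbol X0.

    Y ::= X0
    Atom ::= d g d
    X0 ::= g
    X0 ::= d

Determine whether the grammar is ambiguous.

Only X0 is reachable from X0; ignoring the rest: The reachable rules are right-linear with at most one rule per (nonterminal, next-terminal) pair. Each input token forces the next rule, so parsing is deterministic.

Unambiguous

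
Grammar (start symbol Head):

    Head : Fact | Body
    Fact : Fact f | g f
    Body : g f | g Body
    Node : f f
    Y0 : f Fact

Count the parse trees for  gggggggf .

1

Parse trees for gggggggf:
  [Head [Body g [Body g [Body g [Body g [Body g [Body g [Body g f]]]]]]]]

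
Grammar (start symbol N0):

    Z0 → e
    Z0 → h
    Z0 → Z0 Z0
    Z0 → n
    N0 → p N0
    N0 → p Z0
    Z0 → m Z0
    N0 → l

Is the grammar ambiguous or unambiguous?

Ambiguous

Witness: p e e e

Derivation 1: N0 ⇒ p Z0 ⇒ p Z0 Z0 ⇒ p e Z0 ⇒ p e Z0 Z0 ⇒ p e e Z0 ⇒ p e e e
Derivation 2: N0 ⇒ p Z0 ⇒ p Z0 Z0 ⇒ p Z0 Z0 Z0 ⇒ p e Z0 Z0 ⇒ p e e Z0 ⇒ p e e e

Two distinct leftmost derivations for the same string.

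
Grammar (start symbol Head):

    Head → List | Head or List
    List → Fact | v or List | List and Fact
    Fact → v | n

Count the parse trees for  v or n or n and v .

2

Parse trees for v or n or n and v:
  [Head [Head [List v or [List [Fact n]]]] or [List [List [Fact n]] and [Fact v]]]
  [Head [Head [Head [List [Fact v]]] or [List [Fact n]]] or [List [List [Fact n]] and [Fact v]]]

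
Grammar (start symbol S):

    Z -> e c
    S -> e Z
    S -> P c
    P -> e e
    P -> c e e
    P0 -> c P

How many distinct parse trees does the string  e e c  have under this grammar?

Parse trees for e e c:
  [S e [Z e c]]
  [S [P e e] c]

2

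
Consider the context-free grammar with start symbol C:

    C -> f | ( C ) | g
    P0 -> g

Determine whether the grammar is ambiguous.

Unambiguous

Only C is reachable from C; ignoring the rest: L(C) is { openⁿ atom closeⁿ : n ≥ 0 }. The bracket depth fixes n, and the derivation is forced at every step.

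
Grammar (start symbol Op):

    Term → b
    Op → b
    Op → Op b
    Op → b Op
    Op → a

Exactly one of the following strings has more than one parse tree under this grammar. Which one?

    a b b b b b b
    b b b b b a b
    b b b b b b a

b b b b b a b

a b b b b b b: 1 tree
b b b b b a b: 6 trees
b b b b b b a: 1 tree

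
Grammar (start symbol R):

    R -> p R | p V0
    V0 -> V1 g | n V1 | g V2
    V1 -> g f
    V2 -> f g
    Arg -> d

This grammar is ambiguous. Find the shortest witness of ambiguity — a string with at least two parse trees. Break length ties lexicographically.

p g f g

length 4: p g f g has 2 parse trees

Two derivations of p g f g:
  R ⇒ p V0 ⇒ p V1 g ⇒ p g f g
  R ⇒ p V0 ⇒ p g V2 ⇒ p g f g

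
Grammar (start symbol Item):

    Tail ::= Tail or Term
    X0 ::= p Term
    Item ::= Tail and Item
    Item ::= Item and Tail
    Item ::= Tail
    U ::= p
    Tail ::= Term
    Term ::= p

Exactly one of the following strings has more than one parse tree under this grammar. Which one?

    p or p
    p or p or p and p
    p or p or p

p or p: 1 tree
p or p or p and p: 2 trees
p or p or p: 1 tree

p or p or p and p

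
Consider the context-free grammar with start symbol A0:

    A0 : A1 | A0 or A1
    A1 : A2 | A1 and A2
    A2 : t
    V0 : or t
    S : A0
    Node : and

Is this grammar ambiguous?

Unambiguous

Only A0, A1, A2 are reachable from A0; ignoring the rest: The grammar is stratified — A0 handles 'or' (left-recursive), A1 handles 'and', A2 atoms. Each operator has a fixed associativity and precedence level, so every string has one parse.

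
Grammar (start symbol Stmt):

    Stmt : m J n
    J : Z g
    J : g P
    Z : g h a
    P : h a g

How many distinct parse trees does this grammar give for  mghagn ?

2

Parse trees for mghagn:
  [Stmt m [J [Z g h a] g] n]
  [Stmt m [J g [P h a g]] n]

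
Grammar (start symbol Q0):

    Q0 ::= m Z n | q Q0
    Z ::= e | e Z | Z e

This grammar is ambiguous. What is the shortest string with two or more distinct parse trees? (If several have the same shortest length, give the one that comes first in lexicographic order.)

length 3: no string has ≥2 trees
length 4: m e e n has 2 parse trees

Two derivations of m e e n:
  Q0 ⇒ m Z n ⇒ m e Z n ⇒ m e e n
  Q0 ⇒ m Z n ⇒ m Z e n ⇒ m e e n

m e e n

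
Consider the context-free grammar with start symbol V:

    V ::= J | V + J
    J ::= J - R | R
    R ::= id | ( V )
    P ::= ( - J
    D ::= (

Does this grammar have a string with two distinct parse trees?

Only V, J, R are reachable from V; ignoring the rest: V → V + J | J  ;  J → J - R | R  — a left-associative chain with R at the bottom. Each string factors uniquely by precedence.

Unambiguous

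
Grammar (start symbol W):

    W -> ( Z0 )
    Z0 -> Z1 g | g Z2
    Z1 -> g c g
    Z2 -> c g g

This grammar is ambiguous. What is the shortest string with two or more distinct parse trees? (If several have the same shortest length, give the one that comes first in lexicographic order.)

( g c g g )

length 6: ( g c g g ) has 2 parse trees

Two derivations of ( g c g g ):
  W ⇒ ( Z0 ) ⇒ ( Z1 g ) ⇒ ( g c g g )
  W ⇒ ( Z0 ) ⇒ ( g Z2 ) ⇒ ( g c g g )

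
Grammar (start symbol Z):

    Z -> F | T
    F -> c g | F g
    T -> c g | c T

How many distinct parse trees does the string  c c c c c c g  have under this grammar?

Parse trees for c c c c c c g:
  [Z [T c [T c [T c [T c [T c [T c g]]]]]]]

1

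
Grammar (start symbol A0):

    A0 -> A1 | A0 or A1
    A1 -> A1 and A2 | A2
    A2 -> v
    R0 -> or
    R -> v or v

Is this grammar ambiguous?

Unambiguous

(R0, R are unreachable from A0, so their rules don't affect L(A0).) A0 → A0 or A1 | A1  ;  A1 → A1 and A2 | A2  — a left-associative chain with A2 at the bottom. Each string factors uniquely by precedence.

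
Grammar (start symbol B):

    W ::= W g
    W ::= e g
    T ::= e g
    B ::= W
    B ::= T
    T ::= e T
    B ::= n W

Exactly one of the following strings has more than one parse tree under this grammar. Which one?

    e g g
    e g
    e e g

e g

e g g: 1 tree
e g: 2 trees
e e g: 1 tree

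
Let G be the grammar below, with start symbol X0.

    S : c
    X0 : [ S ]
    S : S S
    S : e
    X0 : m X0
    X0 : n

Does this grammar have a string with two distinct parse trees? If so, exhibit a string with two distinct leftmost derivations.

Witness: [ c c c ]

Derivation 1: X0 ⇒ [ S ] ⇒ [ S S ] ⇒ [ c S ] ⇒ [ c S S ] ⇒ [ c c S ] ⇒ [ c c c ]
Derivation 2: X0 ⇒ [ S ] ⇒ [ S S ] ⇒ [ S S S ] ⇒ [ c S S ] ⇒ [ c c S ] ⇒ [ c c c ]

Two distinct leftmost derivations for the same string.

Ambiguous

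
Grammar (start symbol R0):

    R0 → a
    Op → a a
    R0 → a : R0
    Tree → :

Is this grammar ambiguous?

Unambiguous

Only R0 is reachable from R0; ignoring the rest: The reachable grammar is A → atom sep A | atom. Each atom is followed by either the separator (recurse) or end-of-string (stop) — no choice point.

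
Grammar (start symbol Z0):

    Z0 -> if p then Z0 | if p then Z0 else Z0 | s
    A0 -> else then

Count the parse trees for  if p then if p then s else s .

Parse trees for if p then if p then s else s:
  [Z0 if p then [Z0 if p then [Z0 s] else [Z0 s]]]
  [Z0 if p then [Z0 if p then [Z0 s]] else [Z0 s]]

2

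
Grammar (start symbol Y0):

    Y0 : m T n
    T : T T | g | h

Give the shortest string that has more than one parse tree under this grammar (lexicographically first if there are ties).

m g g g n

length 3: no string has ≥2 trees
length 4: no string has ≥2 trees
length 5: m g g g n has 2 parse trees

Two derivations of m g g g n:
  Y0 ⇒ m T n ⇒ m T T n ⇒ m T T T n ⇒ m g T T n ⇒ m g g T n ⇒ m g g g n
  Y0 ⇒ m T n ⇒ m T T n ⇒ m g T n ⇒ m g T T n ⇒ m g g T n ⇒ m g g g n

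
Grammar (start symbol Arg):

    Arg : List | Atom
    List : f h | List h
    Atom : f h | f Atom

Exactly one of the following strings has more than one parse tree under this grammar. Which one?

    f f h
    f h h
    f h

f h

f f h: 1 tree
f h h: 1 tree
f h: 2 trees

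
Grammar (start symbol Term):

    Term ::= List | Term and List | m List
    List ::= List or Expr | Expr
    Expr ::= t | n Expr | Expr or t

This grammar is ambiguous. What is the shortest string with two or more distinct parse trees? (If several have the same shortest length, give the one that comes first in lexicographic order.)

length 1: no string has ≥2 trees
length 2: no string has ≥2 trees
length 3: t or t has 2 parse trees

Two derivations of t or t:
  Term ⇒ List ⇒ List or Expr ⇒ Expr or Expr ⇒ t or Expr ⇒ t or t
  Term ⇒ List ⇒ Expr ⇒ Expr or t ⇒ t or t

t or t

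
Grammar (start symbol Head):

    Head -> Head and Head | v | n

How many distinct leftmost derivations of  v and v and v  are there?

2

Parse trees for v and v and v:
  [Head [Head v] and [Head [Head v] and [Head v]]]
  [Head [Head [Head v] and [Head v]] and [Head v]]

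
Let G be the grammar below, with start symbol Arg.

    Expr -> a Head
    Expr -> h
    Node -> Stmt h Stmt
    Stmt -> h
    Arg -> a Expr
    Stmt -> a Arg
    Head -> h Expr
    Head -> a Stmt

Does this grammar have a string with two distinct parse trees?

Unambiguous

(Node is unreachable from Arg, so its rules don't affect L(Arg).) Each reachable nonterminal has at most one production per leading terminal, and all productions are right-linear; the derivation is determined token-by-token.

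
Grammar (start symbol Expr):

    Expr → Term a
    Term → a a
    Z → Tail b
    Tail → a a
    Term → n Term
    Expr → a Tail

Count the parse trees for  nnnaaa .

1

Parse trees for nnnaaa:
  [Expr [Term n [Term n [Term n [Term a a]]]] a]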